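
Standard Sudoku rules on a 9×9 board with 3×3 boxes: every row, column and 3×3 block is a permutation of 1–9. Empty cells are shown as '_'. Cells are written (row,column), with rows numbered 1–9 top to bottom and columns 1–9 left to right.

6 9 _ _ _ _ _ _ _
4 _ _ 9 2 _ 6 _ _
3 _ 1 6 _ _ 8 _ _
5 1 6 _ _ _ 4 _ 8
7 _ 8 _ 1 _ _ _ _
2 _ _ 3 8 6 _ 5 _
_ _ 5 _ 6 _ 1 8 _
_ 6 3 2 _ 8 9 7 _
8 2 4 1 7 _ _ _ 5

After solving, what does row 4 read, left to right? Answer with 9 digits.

(2,3) = 7: row 2 has {2,4,6,9}; col 3 has {1,3,4,5,6,8}; box has {1,3,4,6,9} → only 7 remains.
(3,2) = 5: row 3 has {1,3,6,8}; col 2 has {1,2,6,9}; box has {1,3,4,6,7,9} → only 5 remains.
(3,5) = 4: row 3 has {1,3,5,6,8}; col 5 has {1,2,6,7,8}; box has {2,6,9} → only 4 remains.
(3,6) = 7: row 3 has {1,3,4,5,6,8}; col 6 has {6,8}; box has {2,4,6,9} → only 7 remains.
(4,4) = 7: row 4 has {1,4,5,6,8}; col 4 has {1,2,3,6,9}; box has {1,3,6,8} → only 7 remains.
(4,5) = 9: row 4 has {1,4,5,6,7,8}; col 5 has {1,2,4,6,7,8}; box has {1,3,6,7,8} → only 9 remains.
(4,6) = 2: row 4 has {1,4,5,6,7,8,9}; col 6 has {6,7,8}; box has {1,3,6,7,8,9} → only 2 remains.
(4,8) = 3: row 4 has {1,2,4,5,6,7,8,9}; col 8 has {5,7,8}; box has {4,5,8} → only 3 remains.

516792438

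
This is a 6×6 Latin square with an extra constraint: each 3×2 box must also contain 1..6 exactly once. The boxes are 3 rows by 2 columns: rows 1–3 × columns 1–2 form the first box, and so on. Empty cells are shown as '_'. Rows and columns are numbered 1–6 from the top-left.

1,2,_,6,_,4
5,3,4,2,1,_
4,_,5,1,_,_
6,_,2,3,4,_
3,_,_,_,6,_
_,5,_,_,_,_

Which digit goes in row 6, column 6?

row 1, column 3 = 3 (sole candidate).
row 1, column 5 = 5 (sole candidate).
row 2, column 6 = 6 (sole candidate).
row 3, column 2 = 6 (sole candidate).
row 4, column 2 = 1 (sole candidate).
row 4, column 6 = 5 (sole candidate).
row 5, column 2 = 4 (sole candidate).
row 5, column 3 = 1 (sole candidate).
row 5, column 4 = 5 (sole candidate).
row 5, column 6 = 2 (sole candidate).
row 6, column 1 = 2 (sole candidate).
row 6, column 3 = 6 (sole candidate).
row 6, column 4 = 4 (sole candidate).
row 6, column 5 = 3 (sole candidate).
row 6, column 6 = 1: row 6 has {2,3,4,5,6}; col 6 has {2,4,5,6}; box has {2,3,4,5,6} → only 1 remains.

1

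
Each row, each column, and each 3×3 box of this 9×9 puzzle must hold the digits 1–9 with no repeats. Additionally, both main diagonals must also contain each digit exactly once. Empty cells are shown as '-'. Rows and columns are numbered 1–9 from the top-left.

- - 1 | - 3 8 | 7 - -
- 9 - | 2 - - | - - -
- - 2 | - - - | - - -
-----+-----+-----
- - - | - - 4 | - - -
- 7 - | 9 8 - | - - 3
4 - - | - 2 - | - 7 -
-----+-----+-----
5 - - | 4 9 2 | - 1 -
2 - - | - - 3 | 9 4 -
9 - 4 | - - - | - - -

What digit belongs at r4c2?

2

r1c1 = 6: row 1 has {1,3,7,8}; col 1 has {2,4,5,9}; box has {1,2,9}; main diagonal has {2,4,8,9} → only 6 remains.
r1c4 = 5: row 1 has {1,3,6,7,8}; col 4 has {2,4,9}; box has {2,3,8} → only 5 remains.
r1c9 = 2: row 1 has {1,3,5,6,7,8}; col 9 has {3}; box has {7}; anti-diagonal has {4,8,9} → only 2 remains.
r5c1 = 1: row 5 has {3,7,8,9}; col 1 has {2,4,5,6,9}; box has {4,7} → only 1 remains.
r7c7 = 3: row 7 has {1,2,4,5,9}; col 7 has {7,9}; box has {1,4,9}; main diagonal has {2,4,6,8,9} → only 3 remains.
r1c2 = 4: row 1 has {1,2,3,5,6,7,8}; col 2 has {7,9}; box has {1,2,6,9} → only 4 remains.
r1c8 = 9: row 1 has {1,2,3,4,5,6,7,8}; col 8 has {1,4,7}; box has {2,7} → only 9 remains.
r3c6 = 9: in row 3, 9 can only go here (every other open cell in that row sees a 9).
r5c7 = 4: in row 5, 4 can only go here (every other open cell in that row sees a 4).
r5c8 = 2: in row 5, 2 can only go here (every other open cell in that row sees a 2).
r4c2 = 2: in row 4, 2 can only go here (every other open cell in that row sees a 2).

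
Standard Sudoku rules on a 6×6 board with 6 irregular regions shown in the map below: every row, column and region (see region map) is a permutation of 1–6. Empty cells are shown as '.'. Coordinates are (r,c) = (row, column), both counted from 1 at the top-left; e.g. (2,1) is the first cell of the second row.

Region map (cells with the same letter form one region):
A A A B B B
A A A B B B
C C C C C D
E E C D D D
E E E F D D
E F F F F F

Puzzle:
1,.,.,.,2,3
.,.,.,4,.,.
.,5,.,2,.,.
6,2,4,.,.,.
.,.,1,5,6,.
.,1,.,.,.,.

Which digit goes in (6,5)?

4

(1,4) = 6: row 1 has {1,2,3}; col 4 has {2,4,5}; region has {2,3,4} → only 6 remains.
(3,1) = 3: row 3 has {2,5}; col 1 has {1,6}; region has {2,4,5} → only 3 remains.
(3,3) = 6: row 3 has {2,3,5}; col 3 has {1,4}; region has {2,3,4,5} → only 6 remains.
(3,5) = 1: row 3 has {2,3,5,6}; col 5 has {2,6}; region has {2,3,4,5,6} → only 1 remains.
(3,6) = 4: row 3 has {1,2,3,5,6}; col 6 has {3}; region has {6} → only 4 remains.
(5,1) = 4: row 5 has {1,5,6}; col 1 has {1,3,6}; region has {1,2,6} → only 4 remains.
(5,2) = 3: row 5 has {1,4,5,6}; col 2 has {1,2,5}; region has {1,2,4,6} → only 3 remains.
(5,6) = 2: row 5 has {1,3,4,5,6}; col 6 has {3,4}; region has {4,6} → only 2 remains.
(6,1) = 5: row 6 has {1}; col 1 has {1,3,4,6}; region has {1,2,3,4,6} → only 5 remains.
(6,4) = 3: row 6 has {1,5}; col 4 has {2,4,5,6}; region has {1,5} → only 3 remains.
(6,5) = 4: row 6 has {1,3,5}; col 5 has {1,2,6}; region has {1,3,5} → only 4 remains.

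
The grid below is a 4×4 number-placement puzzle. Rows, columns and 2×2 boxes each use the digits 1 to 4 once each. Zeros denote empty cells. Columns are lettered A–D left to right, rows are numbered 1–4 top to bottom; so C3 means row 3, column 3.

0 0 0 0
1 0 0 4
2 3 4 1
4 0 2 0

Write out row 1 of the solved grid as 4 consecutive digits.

3412

A1 = 3: row 1 has {}; col 1 has {1,2,4}; box has {1} → only 3 remains.
C1 = 1: row 1 has {3}; col 3 has {2,4}; box has {4} → only 1 remains.
D1 = 2: row 1 has {1,3}; col 4 has {1,4}; box has {1,4} → only 2 remains.
B2 = 2 (sole candidate).
C2 = 3 (sole candidate).
B4 = 1 (sole candidate).
D4 = 3 (sole candidate).
B1 = 4: row 1 has {1,2,3}; col 2 has {1,2,3}; box has {1,2,3} → only 4 remains.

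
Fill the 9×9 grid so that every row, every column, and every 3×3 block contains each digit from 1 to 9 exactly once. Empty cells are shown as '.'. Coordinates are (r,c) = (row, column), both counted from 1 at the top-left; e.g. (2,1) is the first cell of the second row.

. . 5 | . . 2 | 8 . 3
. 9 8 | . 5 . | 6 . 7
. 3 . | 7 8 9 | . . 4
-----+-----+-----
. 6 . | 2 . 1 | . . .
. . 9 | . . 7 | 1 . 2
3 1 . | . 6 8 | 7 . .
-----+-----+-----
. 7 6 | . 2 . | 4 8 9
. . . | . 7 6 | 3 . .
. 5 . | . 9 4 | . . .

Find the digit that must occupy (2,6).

(1,2) = 4: row 1 has {2,3,5,8}; col 2 has {1,3,5,6,7,9}; box has {3,5,8,9} → only 4 remains.
(1,5) = 1: row 1 has {2,3,4,5,8}; col 5 has {2,5,6,7,8,9}; box has {2,5,7,8,9} → only 1 remains.
(1,8) = 9: row 1 has {1,2,3,4,5,8}; col 8 has {8}; box has {3,4,6,7,8} → only 9 remains.
(2,6) = 3: row 2 has {5,6,7,8,9}; col 6 has {1,2,4,6,7,8,9}; box has {1,2,5,7,8,9} → only 3 remains.

3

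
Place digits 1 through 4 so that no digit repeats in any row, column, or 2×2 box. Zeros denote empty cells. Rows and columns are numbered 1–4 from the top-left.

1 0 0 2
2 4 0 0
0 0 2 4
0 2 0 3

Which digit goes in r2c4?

r1c2 = 3 (sole candidate).
r1c3 = 4 (sole candidate).
r2c4 = 1: row 2 has {2,4}; col 4 has {2,3,4}; box has {2,4} → only 1 remains.

1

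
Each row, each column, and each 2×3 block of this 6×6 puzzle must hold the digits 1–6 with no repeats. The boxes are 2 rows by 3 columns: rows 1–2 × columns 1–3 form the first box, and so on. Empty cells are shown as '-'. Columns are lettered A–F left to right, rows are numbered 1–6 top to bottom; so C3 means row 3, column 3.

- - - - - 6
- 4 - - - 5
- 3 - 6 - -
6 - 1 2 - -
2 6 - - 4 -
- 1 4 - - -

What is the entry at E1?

B4 = 5: row 4 has {1,2,6}; col 2 has {1,3,4,6}; box has {1,3,6} → only 5 remains.
E4 = 3: row 4 has {1,2,5,6}; col 5 has {4}; box has {2,6} → only 3 remains.
F4 = 4: row 4 has {1,2,3,5,6}; col 6 has {5,6}; box has {2,3,6} → only 4 remains.
B1 = 2: row 1 has {6}; col 2 has {1,3,4,5,6}; box has {4} → only 2 remains.
E1 = 1: row 1 has {2,6}; col 5 has {3,4}; box has {5,6} → only 1 remains.

1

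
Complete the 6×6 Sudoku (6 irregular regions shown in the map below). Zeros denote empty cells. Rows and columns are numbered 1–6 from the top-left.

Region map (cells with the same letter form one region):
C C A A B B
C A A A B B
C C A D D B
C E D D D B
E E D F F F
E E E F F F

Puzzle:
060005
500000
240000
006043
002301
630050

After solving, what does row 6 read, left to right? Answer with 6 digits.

631452

R3C6 = 6 (sole candidate).
R4C1 = 1 (sole candidate).
R4C4 = 5 (sole candidate).
R5C1 = 4 (sole candidate).
R5C2 = 5 (sole candidate).
R5C5 = 6 (sole candidate).
R6C3 = 1: row 6 has {3,5,6}; col 3 has {2,6}; region has {3,4,5,6} → only 1 remains.
R1C1 = 3 (sole candidate).
R1C3 = 4 (sole candidate).
R2C3 = 3 (sole candidate).
R3C3 = 5 (sole candidate).
R3C4 = 1 (sole candidate).
R3C5 = 3 (sole candidate).
R4C2 = 2 (sole candidate).
R1C4 = 2 (sole candidate).
R1C5 = 1 (sole candidate).
R2C2 = 1 (sole candidate).
R2C4 = 6 (sole candidate).
R2C5 = 2 (sole candidate).
R2C6 = 4 (sole candidate).
R6C4 = 4: row 6 has {1,3,5,6}; col 4 has {1,2,3,5,6}; region has {1,3,5,6} → only 4 remains.
R6C6 = 2: row 6 has {1,3,4,5,6}; col 6 has {1,3,4,5,6}; region has {1,3,4,5,6} → only 2 remains.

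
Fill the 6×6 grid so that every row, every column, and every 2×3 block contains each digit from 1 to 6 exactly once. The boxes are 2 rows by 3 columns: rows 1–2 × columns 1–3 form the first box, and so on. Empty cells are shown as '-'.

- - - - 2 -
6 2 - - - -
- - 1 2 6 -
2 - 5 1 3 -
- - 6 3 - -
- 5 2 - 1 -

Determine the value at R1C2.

1

R4C6 = 4 (sole candidate).
R6C6 = 6 (sole candidate).
R3C6 = 5 (sole candidate).
R4C2 = 6 (sole candidate).
R5C6 = 2 (sole candidate).
R6C4 = 4 (sole candidate).
R2C4 = 5 (sole candidate).
R2C5 = 4 (sole candidate).
R5C5 = 5 (sole candidate).
R6C1 = 3 (sole candidate).
R1C4 = 6 (sole candidate).
R2C3 = 3 (sole candidate).
R2C6 = 1 (sole candidate).
R3C1 = 4 (sole candidate).
R3C2 = 3 (sole candidate).
R5C1 = 1 (sole candidate).
R5C2 = 4 (sole candidate).
R1C1 = 5 (sole candidate).
R1C2 = 1: row 1 has {2,5,6}; col 2 has {2,3,4,5,6}; box has {2,3,5,6} → only 1 remains.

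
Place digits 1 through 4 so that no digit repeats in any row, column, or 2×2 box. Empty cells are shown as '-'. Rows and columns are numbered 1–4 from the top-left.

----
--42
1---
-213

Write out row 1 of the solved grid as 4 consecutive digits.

2431

r1c3 = 3: row 1 has {}; col 3 has {1,4}; box has {2,4} → only 3 remains.
r1c4 = 1: row 1 has {3}; col 4 has {2,3}; box has {2,3,4} → only 1 remains.
r2c1 = 3 (sole candidate).
r2c2 = 1 (sole candidate).
r3c3 = 2 (sole candidate).
r3c4 = 4 (sole candidate).
r4c1 = 4 (sole candidate).
r1c1 = 2: row 1 has {1,3}; col 1 has {1,3,4}; box has {1,3} → only 2 remains.
r1c2 = 4: row 1 has {1,2,3}; col 2 has {1,2}; box has {1,2,3} → only 4 remains.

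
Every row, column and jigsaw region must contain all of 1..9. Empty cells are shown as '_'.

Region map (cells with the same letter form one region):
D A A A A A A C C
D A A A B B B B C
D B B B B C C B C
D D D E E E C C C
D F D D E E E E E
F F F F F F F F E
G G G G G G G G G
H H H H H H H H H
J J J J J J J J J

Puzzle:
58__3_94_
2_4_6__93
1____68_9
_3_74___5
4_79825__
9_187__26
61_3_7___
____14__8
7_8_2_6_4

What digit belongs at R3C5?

R1C6 = 1 (sole candidate).
R2C4 = 5 (sole candidate).
R2C6 = 8 (sole candidate).
R3C5 = 5: row 3 has {1,6,8,9}; col 5 has {1,2,3,4,6,7,8}; region has {6,8,9} → only 5 remains.

5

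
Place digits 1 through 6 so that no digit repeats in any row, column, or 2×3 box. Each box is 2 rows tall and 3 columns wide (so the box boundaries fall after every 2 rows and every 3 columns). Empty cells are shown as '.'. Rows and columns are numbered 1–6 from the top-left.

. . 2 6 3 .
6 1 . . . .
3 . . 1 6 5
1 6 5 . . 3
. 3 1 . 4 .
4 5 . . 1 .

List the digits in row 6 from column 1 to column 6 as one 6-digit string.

r1c1 = 5: row 1 has {2,3,6}; col 1 has {1,3,4,6}; box has {1,2,6} → only 5 remains.
r1c2 = 4: row 1 has {2,3,5,6}; col 2 has {1,3,5,6}; box has {1,2,5,6} → only 4 remains.
r1c6 = 1: row 1 has {2,3,4,5,6}; col 6 has {3,5}; box has {3,6} → only 1 remains.
r2c3 = 3: row 2 has {1,6}; col 3 has {1,2,5}; box has {1,2,4,5,6} → only 3 remains.
r3c2 = 2: row 3 has {1,3,5,6}; col 2 has {1,3,4,5,6}; box has {1,3,5,6} → only 2 remains.
r3c3 = 4: row 3 has {1,2,3,5,6}; col 3 has {1,2,3,5}; box has {1,2,3,5,6} → only 4 remains.
r4c5 = 2: row 4 has {1,3,5,6}; col 5 has {1,3,4,6}; box has {1,3,5,6} → only 2 remains.
r5c1 = 2: row 5 has {1,3,4}; col 1 has {1,3,4,5,6}; box has {1,3,4,5} → only 2 remains.
r5c4 = 5: row 5 has {1,2,3,4}; col 4 has {1,6}; box has {1,4} → only 5 remains.
r5c6 = 6: row 5 has {1,2,3,4,5}; col 6 has {1,3,5}; box has {1,4,5} → only 6 remains.
r6c3 = 6: row 6 has {1,4,5}; col 3 has {1,2,3,4,5}; box has {1,2,3,4,5} → only 6 remains.
r6c6 = 2: row 6 has {1,4,5,6}; col 6 has {1,3,5,6}; box has {1,4,5,6} → only 2 remains.
r2c5 = 5: row 2 has {1,3,6}; col 5 has {1,2,3,4,6}; box has {1,3,6} → only 5 remains.
r2c6 = 4: row 2 has {1,3,5,6}; col 6 has {1,2,3,5,6}; box has {1,3,5,6} → only 4 remains.
r4c4 = 4: row 4 has {1,2,3,5,6}; col 4 has {1,5,6}; box has {1,2,3,5,6} → only 4 remains.
r6c4 = 3: row 6 has {1,2,4,5,6}; col 4 has {1,4,5,6}; box has {1,2,4,5,6} → only 3 remains.

456312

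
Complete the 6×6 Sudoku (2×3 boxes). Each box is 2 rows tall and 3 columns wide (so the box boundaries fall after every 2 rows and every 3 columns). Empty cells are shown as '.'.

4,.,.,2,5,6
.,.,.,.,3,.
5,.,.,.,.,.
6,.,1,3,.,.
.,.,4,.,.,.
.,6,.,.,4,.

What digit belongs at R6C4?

1

R1C3 = 3: row 1 has {2,4,5,6}; col 3 has {1,4}; box has {4} → only 3 remains.
R3C3 = 2: row 3 has {5}; col 3 has {1,3,4}; box has {1,5,6} → only 2 remains.
R4C2 = 4: row 4 has {1,3,6}; col 2 has {6}; box has {1,2,5,6} → only 4 remains.
R4C5 = 2: row 4 has {1,3,4,6}; col 5 has {3,4,5}; box has {3} → only 2 remains.
R4C6 = 5: row 4 has {1,2,3,4,6}; col 6 has {6}; box has {2,3} → only 5 remains.
R6C3 = 5: row 6 has {4,6}; col 3 has {1,2,3,4}; box has {4,6} → only 5 remains.
R6C4 = 1: row 6 has {4,5,6}; col 4 has {2,3}; box has {4} → only 1 remains.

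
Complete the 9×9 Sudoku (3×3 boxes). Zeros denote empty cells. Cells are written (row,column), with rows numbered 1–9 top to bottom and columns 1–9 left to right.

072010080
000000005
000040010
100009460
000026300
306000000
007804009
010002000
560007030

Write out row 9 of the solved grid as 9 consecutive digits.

(7,1) = 2 (sole candidate).
(7,2) = 3 (sole candidate).
(7,8) = 5 (sole candidate).
(9,5) = 9: row 9 has {3,5,6,7}; col 5 has {1,2,4}; box has {2,4,7,8} → only 9 remains.
(7,5) = 6 (sole candidate).
(7,7) = 1 (sole candidate).
(9,4) = 1: row 9 has {3,5,6,7,9}; col 4 has {8}; box has {2,4,6,7,8,9} → only 1 remains.
(2,3) = 1 (hidden single in row 2).
(5,9) = 1 (hidden single in row 5).
(6,6) = 1 (hidden single in row 6).
(5,1) = 7 (hidden single in column 1).
(5,8) = 9 (sole candidate).
(6,2) = 9 (hidden single in row 6).
(6,4) = 4 (hidden single in row 6).
(5,4) = 5 (sole candidate).
(8,4) = 3 (sole candidate).
(8,5) = 5 (sole candidate).
(4,4) = 7 (sole candidate).
(6,5) = 8 (sole candidate).
(4,5) = 3 (sole candidate).
(2,5) = 7 (sole candidate).
(1,6) = 5 (hidden single in row 1).
(1,9) = 3 (hidden single in row 1).
(1,1) = 4 (hidden single in row 1).
(2,2) = 8 (sole candidate).
(2,6) = 3 (sole candidate).
(3,2) = 5 (sole candidate).
(3,6) = 8 (sole candidate).
(4,2) = 2 (sole candidate).
(4,9) = 8 (sole candidate).
(5,2) = 4 (sole candidate).
(5,3) = 8 (sole candidate).
(9,3) = 4: row 9 has {1,3,5,6,7,9}; col 3 has {1,2,6,7,8}; box has {1,2,3,5,6,7} → only 4 remains.
(9,9) = 2: row 9 has {1,3,4,5,6,7,9}; col 9 has {1,3,5,8,9}; box has {1,3,5,9} → only 2 remains.
(4,3) = 5 (sole candidate).
(6,9) = 7 (sole candidate).
(8,3) = 9 (sole candidate).
(9,7) = 8: row 9 has {1,2,3,4,5,6,7,9}; col 7 has {1,3,4}; box has {1,2,3,5,9} → only 8 remains.

564197832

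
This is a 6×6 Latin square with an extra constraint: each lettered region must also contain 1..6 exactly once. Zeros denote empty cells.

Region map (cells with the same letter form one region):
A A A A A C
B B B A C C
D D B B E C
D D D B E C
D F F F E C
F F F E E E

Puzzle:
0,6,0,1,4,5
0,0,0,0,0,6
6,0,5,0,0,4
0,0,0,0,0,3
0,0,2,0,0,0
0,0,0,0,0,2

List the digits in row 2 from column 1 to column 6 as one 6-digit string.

r1c3 = 3: row 1 has {1,4,5,6}; col 3 has {2,5}; region has {1,4,6} → only 3 remains.
r5c6 = 1: row 5 has {2}; col 6 has {2,3,4,5,6}; region has {3,4,5,6} → only 1 remains.
r1c1 = 2: row 1 has {1,3,4,5,6}; col 1 has {6}; region has {1,3,4,6} → only 2 remains.
r2c4 = 5: row 2 has {6}; col 4 has {1}; region has {1,2,3,4,6} → only 5 remains.
r2c5 = 2: row 2 has {5,6}; col 5 has {4}; region has {1,3,4,5,6} → only 2 remains.
r6c3 = 6: in column 3, 6 can only go here (every other open cell in that column sees a 6).
r5c5 = 6: in row 5, 6 can only go here (every other open cell in that row sees a 6).
r4c4 = 6: in row 4, 6 can only go here (every other open cell in that row sees a 6).
r4c2 = 2: in row 4, 2 can only go here (every other open cell in that row sees a 2).
r3c4 = 2: in row 3, 2 can only go here (every other open cell in that row sees a 2).
r6c4 = 4: in region E, 4 can only go here (every other open cell in that region sees a 4).
r5c4 = 3: row 5 has {1,2,6}; col 4 has {1,2,4,5,6}; region has {2,6} → only 3 remains.
r6c5 = 3: in row 6, 3 can only go here (every other open cell in that row sees a 3).
r3c5 = 1: row 3 has {2,4,5,6}; col 5 has {2,3,4,6}; region has {2,3,4,6} → only 1 remains.
r4c5 = 5: row 4 has {2,3,6}; col 5 has {1,2,3,4,6}; region has {1,2,3,4,6} → only 5 remains.
r3c2 = 3: row 3 has {1,2,4,5,6}; col 2 has {2,6}; region has {2,6} → only 3 remains.
r2c1 = 3: in row 2, 3 can only go here (every other open cell in that row sees a 3).
r5c1 = 5: in region D, 5 can only go here (every other open cell in that region sees a 5).
r5c2 = 4: row 5 has {1,2,3,5,6}; col 2 has {2,3,6}; region has {2,3,6} → only 4 remains.
r6c1 = 1: row 6 has {2,3,4,6}; col 1 has {2,3,5,6}; region has {2,3,4,6} → only 1 remains.
r6c2 = 5: row 6 has {1,2,3,4,6}; col 2 has {2,3,4,6}; region has {1,2,3,4,6} → only 5 remains.
r2c2 = 1: row 2 has {2,3,5,6}; col 2 has {2,3,4,5,6}; region has {2,3,5,6} → only 1 remains.
r2c3 = 4: row 2 has {1,2,3,5,6}; col 3 has {2,3,5,6}; region has {1,2,3,5,6} → only 4 remains.

314526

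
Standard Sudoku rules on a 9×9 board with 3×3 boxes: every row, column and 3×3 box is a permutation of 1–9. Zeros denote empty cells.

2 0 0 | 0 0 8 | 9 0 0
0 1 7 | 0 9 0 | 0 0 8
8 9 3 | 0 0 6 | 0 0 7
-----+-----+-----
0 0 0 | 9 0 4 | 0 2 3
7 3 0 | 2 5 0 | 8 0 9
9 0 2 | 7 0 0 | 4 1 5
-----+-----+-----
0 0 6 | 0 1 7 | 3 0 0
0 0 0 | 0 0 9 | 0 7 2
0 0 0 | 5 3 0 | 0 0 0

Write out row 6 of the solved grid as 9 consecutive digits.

r5c6 = 1: row 5 has {2,3,5,7,8,9}; col 6 has {4,6,7,8,9}; box has {2,4,5,7,9} → only 1 remains.
r5c8 = 6: row 5 has {1,2,3,5,7,8,9}; col 8 has {1,2,7}; box has {1,2,3,4,5,8,9} → only 6 remains.
r6c6 = 3: row 6 has {1,2,4,5,7,9}; col 6 has {1,4,6,7,8,9}; box has {1,2,4,5,7,9} → only 3 remains.
r7c9 = 4: row 7 has {1,3,6,7}; col 9 has {2,3,5,7,8,9}; box has {2,3,7} → only 4 remains.
r9c6 = 2: row 9 has {3,5}; col 6 has {1,3,4,6,7,8,9}; box has {1,3,5,7,9} → only 2 remains.
r2c6 = 5: row 2 has {1,7,8,9}; col 6 has {1,2,3,4,6,7,8,9}; box has {6,8,9} → only 5 remains.
r4c7 = 7: row 4 has {2,3,4,9}; col 7 has {3,4,8,9}; box has {1,2,3,4,5,6,8,9} → only 7 remains.
r5c3 = 4: row 5 has {1,2,3,5,6,7,8,9}; col 3 has {2,3,6,7}; box has {2,3,7,9} → only 4 remains.
r7c1 = 5: row 7 has {1,3,4,6,7}; col 1 has {2,7,8,9}; box has {6} → only 5 remains.
r7c4 = 8: row 7 has {1,3,4,5,6,7}; col 4 has {2,5,7,9}; box has {1,2,3,5,7,9} → only 8 remains.
r7c8 = 9: row 7 has {1,3,4,5,6,7,8}; col 8 has {1,2,6,7}; box has {2,3,4,7} → only 9 remains.
r9c8 = 8: row 9 has {2,3,5}; col 8 has {1,2,6,7,9}; box has {2,3,4,7,9} → only 8 remains.
r1c3 = 5: row 1 has {2,8,9}; col 3 has {2,3,4,6,7}; box has {1,2,3,7,8,9} → only 5 remains.
r7c2 = 2: row 7 has {1,3,4,5,6,7,8,9}; col 2 has {1,3,9}; box has {5,6} → only 2 remains.
r1c5 = 7: in row 1, 7 can only go here (every other open cell in that row sees a 7).
r2c7 = 2: in row 2, 2 can only go here (every other open cell in that row sees a 2).
r2c1 = 6: in row 2, 6 can only go here (every other open cell in that row sees a 6).
r1c2 = 4: row 1 has {2,5,7,8,9}; col 2 has {1,2,3,9}; box has {1,2,3,5,6,7,8,9} → only 4 remains.
r1c8 = 3: row 1 has {2,4,5,7,8,9}; col 8 has {1,2,6,7,8,9}; box has {2,7,8,9} → only 3 remains.
r2c8 = 4: row 2 has {1,2,5,6,7,8,9}; col 8 has {1,2,3,6,7,8,9}; box has {2,3,7,8,9} → only 4 remains.
r3c8 = 5: row 3 has {3,6,7,8,9}; col 8 has {1,2,3,4,6,7,8,9}; box has {2,3,4,7,8,9} → only 5 remains.
r4c1 = 1: row 4 has {2,3,4,7,9}; col 1 has {2,5,6,7,8,9}; box has {2,3,4,7,9} → only 1 remains.
r4c3 = 8: row 4 has {1,2,3,4,7,9}; col 3 has {2,3,4,5,6,7}; box has {1,2,3,4,7,9} → only 8 remains.
r4c5 = 6: row 4 has {1,2,3,4,7,8,9}; col 5 has {1,3,5,7,9}; box has {1,2,3,4,5,7,9} → only 6 remains.
r6c2 = 6: row 6 has {1,2,3,4,5,7,9}; col 2 has {1,2,3,4,9}; box has {1,2,3,4,7,8,9} → only 6 remains.
r6c5 = 8: row 6 has {1,2,3,4,5,6,7,9}; col 5 has {1,3,5,6,7,9}; box has {1,2,3,4,5,6,7,9} → only 8 remains.

962783415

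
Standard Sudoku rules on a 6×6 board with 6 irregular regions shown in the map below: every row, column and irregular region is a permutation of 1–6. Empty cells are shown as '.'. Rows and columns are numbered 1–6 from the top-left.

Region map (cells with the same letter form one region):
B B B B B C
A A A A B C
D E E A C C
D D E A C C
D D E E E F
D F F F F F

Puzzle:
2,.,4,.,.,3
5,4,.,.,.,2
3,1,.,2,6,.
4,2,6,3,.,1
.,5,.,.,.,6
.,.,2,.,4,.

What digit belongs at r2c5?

r1c2 = 6: row 1 has {2,3,4}; col 2 has {1,2,4,5}; region has {2,4} → only 6 remains.
r2c3 = 1: row 2 has {2,4,5}; col 3 has {2,4,6}; region has {2,3,4,5} → only 1 remains.
r2c4 = 6: row 2 has {1,2,4,5}; col 4 has {2,3}; region has {1,2,3,4,5} → only 6 remains.
r2c5 = 3: row 2 has {1,2,4,5,6}; col 5 has {4,6}; region has {2,4,6} → only 3 remains.

3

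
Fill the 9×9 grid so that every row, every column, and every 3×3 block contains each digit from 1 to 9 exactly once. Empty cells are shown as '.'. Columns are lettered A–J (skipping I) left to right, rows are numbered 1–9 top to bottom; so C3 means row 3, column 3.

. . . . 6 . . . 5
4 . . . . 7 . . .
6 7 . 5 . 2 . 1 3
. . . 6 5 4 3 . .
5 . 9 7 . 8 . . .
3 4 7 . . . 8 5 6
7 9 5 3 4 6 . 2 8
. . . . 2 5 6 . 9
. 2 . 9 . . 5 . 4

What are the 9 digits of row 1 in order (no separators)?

912463785

J2 = 2 (sole candidate).
C3 = 8 (sole candidate).
E3 = 9 (sole candidate).
G3 = 4 (sole candidate).
H5 = 4 (sole candidate).
J5 = 1 (sole candidate).
E6 = 1 (sole candidate).
F6 = 9 (sole candidate).
G7 = 1 (sole candidate).
F9 = 1 (sole candidate).
F1 = 3: row 1 has {5,6}; col 6 has {1,2,4,5,6,7,8,9}; box has {2,5,6,7,9} → only 3 remains.
E2 = 8 (sole candidate).
G2 = 9 (sole candidate).
H2 = 6 (sole candidate).
J4 = 7 (sole candidate).
B5 = 6 (sole candidate).
E5 = 3 (sole candidate).
G5 = 2 (sole candidate).
D6 = 2 (sole candidate).
D8 = 8 (sole candidate).
A9 = 8 (sole candidate).
E9 = 7 (sole candidate).
H9 = 3 (sole candidate).
B1 = 1: row 1 has {3,5,6}; col 2 has {2,4,6,7,9}; box has {4,6,7,8} → only 1 remains.
C1 = 2: row 1 has {1,3,5,6}; col 3 has {5,7,8,9}; box has {1,4,6,7,8} → only 2 remains.
D1 = 4: row 1 has {1,2,3,5,6}; col 4 has {2,3,5,6,7,8,9}; box has {2,3,5,6,7,8,9} → only 4 remains.
G1 = 7: row 1 has {1,2,3,4,5,6}; col 7 has {1,2,3,4,5,6,8,9}; box has {1,2,3,4,5,6,9} → only 7 remains.
H1 = 8: row 1 has {1,2,3,4,5,6,7}; col 8 has {1,2,3,4,5,6}; box has {1,2,3,4,5,6,7,9} → only 8 remains.
C2 = 3 (sole candidate).
D2 = 1 (sole candidate).
B4 = 8 (sole candidate).
C4 = 1 (sole candidate).
H4 = 9 (sole candidate).
A8 = 1 (sole candidate).
B8 = 3 (sole candidate).
C8 = 4 (sole candidate).
H8 = 7 (sole candidate).
C9 = 6 (sole candidate).
A1 = 9: row 1 has {1,2,3,4,5,6,7,8}; col 1 has {1,3,4,5,6,7,8}; box has {1,2,3,4,6,7,8} → only 9 remains.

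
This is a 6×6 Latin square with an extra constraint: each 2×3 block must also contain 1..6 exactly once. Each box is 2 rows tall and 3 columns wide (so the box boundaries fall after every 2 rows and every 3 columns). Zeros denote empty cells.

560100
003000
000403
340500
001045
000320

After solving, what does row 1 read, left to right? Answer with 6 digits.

R1C5 = 3: row 1 has {1,5,6}; col 5 has {2,4}; box has {1} → only 3 remains.
R5C4 = 6 (sole candidate).
R6C2 = 5 (sole candidate).
R6C6 = 1 (sole candidate).
R2C4 = 2 (sole candidate).
R5C1 = 2 (sole candidate).
R5C2 = 3 (sole candidate).
R1C6 = 4: row 1 has {1,3,5,6}; col 6 has {1,3,5}; box has {1,2,3} → only 4 remains.
R2C2 = 1 (sole candidate).
R2C6 = 6 (sole candidate).
R3C2 = 2 (sole candidate).
R4C3 = 6 (sole candidate).
R4C5 = 1 (sole candidate).
R4C6 = 2 (sole candidate).
R6C3 = 4 (sole candidate).
R1C3 = 2: row 1 has {1,3,4,5,6}; col 3 has {1,3,4,6}; box has {1,3,5,6} → only 2 remains.

562134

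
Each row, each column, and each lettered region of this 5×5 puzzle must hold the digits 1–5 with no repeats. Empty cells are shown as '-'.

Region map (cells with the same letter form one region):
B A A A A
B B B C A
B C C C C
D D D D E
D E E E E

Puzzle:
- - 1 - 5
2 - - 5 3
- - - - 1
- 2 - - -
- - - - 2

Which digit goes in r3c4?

r1c2 = 4 (sole candidate).
r1c4 = 2 (sole candidate).
r2c2 = 1 (sole candidate).
r2c3 = 4 (sole candidate).
r3c2 = 3 (sole candidate).
r3c3 = 2 (sole candidate).
r3c4 = 4: row 3 has {1,2,3}; col 4 has {2,5}; region has {1,2,3,5} → only 4 remains.

4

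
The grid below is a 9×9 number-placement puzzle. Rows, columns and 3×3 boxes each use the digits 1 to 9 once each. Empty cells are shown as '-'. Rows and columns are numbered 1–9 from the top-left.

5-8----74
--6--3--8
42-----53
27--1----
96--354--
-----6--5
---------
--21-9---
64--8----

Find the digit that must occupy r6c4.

r5c3 = 1 (sole candidate).
r1c2 = 3 (hidden single in row 1).
r6c2 = 8 (sole candidate).
r8c2 = 5 (sole candidate).
r6c1 = 3 (sole candidate).
r6c3 = 4 (sole candidate).
r4c3 = 5 (sole candidate).
Singles propagation stalls before the target is settled. Branch on r2c1 (candidates {1,7}).
  Try r2c1 = 1: this forces r2c2=9, r2c7=2; then r2c8 has no candidate left — contradiction.
So r2c1 = 7.
r3c3 = 9 (sole candidate).
r8c1 = 8 (sole candidate).
r2c2 = 1 (sole candidate).
r7c1 = 1 (sole candidate).
r7c2 = 9 (sole candidate).
r9c9 = 1 (hidden single in column 9).
r6c8 = 1 (hidden single in column 8).
r4c9 = 9 (hidden single in column 9).
Singles propagation stalls before the target is settled. Branch on r2c7 (candidates {2,9}).
  Try r2c7 = 2: this forces r2c8=9, r6c7=7, r5c9=2, r5c8=8, r5c4=7, r7c7=8, r9c7=9; then column 7 has no cell left for 5 — contradiction.
So r2c7 = 9.
r2c8 = 2 (sole candidate).
r5c8 = 8 (sole candidate).
r7c7 = 8 (hidden single in row 7).
r9c8 = 9 (hidden single in row 9).
r9c7 = 5 (hidden single in column 7).
r6c7 = 2 (hidden single in column 7).
r5c9 = 7 (sole candidate).
r8c9 = 6 (sole candidate).
r5c4 = 2 (sole candidate).
r7c9 = 2 (sole candidate).
r9c6 = 2 (hidden single in row 9).
r1c6 = 1 (sole candidate).
r1c7 = 6 (sole candidate).
r3c7 = 1 (sole candidate).
r4c7 = 3 (sole candidate).
r4c8 = 6 (sole candidate).
r8c7 = 7 (sole candidate).
r1c4 = 9 (sole candidate).
r1c5 = 2 (sole candidate).
r6c4 = 7: row 6 has {1,2,3,4,5,6,8}; col 4 has {1,2,9}; box has {1,2,3,5,6} → only 7 remains.

7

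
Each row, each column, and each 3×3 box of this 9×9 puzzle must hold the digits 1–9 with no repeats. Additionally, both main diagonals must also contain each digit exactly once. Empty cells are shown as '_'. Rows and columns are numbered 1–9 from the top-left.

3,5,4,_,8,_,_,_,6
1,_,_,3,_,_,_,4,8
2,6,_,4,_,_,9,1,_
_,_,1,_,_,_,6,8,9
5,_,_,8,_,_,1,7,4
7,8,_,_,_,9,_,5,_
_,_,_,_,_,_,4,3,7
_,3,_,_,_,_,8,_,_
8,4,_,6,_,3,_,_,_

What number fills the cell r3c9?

3

r1c8 = 2 (sole candidate).
r2c2 = 7 (sole candidate).
r2c3 = 9 (sole candidate).
r2c7 = 5 (sole candidate).
r3c3 = 8 (sole candidate).
r3c9 = 3: row 3 has {1,2,4,6,8,9}; col 9 has {4,6,7,8,9}; box has {1,2,4,5,6,8,9} → only 3 remains.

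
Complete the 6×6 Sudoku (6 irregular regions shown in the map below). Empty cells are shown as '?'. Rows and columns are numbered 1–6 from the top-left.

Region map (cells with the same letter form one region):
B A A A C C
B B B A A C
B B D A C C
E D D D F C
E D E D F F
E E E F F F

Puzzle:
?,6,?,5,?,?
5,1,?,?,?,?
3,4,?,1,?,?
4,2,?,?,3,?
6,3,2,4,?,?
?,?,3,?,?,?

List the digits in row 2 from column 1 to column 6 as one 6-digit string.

row 1, column 1 = 2 (sole candidate).
row 1, column 3 = 4 (sole candidate).
row 1, column 5 = 1 (sole candidate).
row 1, column 6 = 3 (sole candidate).
row 2, column 3 = 6: row 2 has {1,5}; col 3 has {2,3,4}; region has {1,2,3,4,5} → only 6 remains.
row 2, column 5 = 2: row 2 has {1,5,6}; col 5 has {1,3}; region has {1,4,5,6} → only 2 remains.
row 2, column 6 = 4: row 2 has {1,2,5,6}; col 6 has {3}; region has {1,3} → only 4 remains.
row 3, column 3 = 5 (sole candidate).
row 3, column 5 = 6 (sole candidate).
row 3, column 6 = 2 (sole candidate).
row 4, column 3 = 1 (sole candidate).
row 4, column 4 = 6 (sole candidate).
row 4, column 6 = 5 (sole candidate).
row 5, column 5 = 5 (sole candidate).
row 5, column 6 = 1 (sole candidate).
row 6, column 1 = 1 (sole candidate).
row 6, column 2 = 5 (sole candidate).
row 6, column 4 = 2 (sole candidate).
row 6, column 5 = 4 (sole candidate).
row 6, column 6 = 6 (sole candidate).
row 2, column 4 = 3: row 2 has {1,2,4,5,6}; col 4 has {1,2,4,5,6}; region has {1,2,4,5,6} → only 3 remains.

516324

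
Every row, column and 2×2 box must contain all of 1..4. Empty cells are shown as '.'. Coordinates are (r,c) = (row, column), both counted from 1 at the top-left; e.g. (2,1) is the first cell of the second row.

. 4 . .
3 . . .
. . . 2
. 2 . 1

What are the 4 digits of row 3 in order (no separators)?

1342

(1,4) = 3: row 1 has {4}; col 4 has {1,2}; box has {} → only 3 remains.
(2,2) = 1: row 2 has {3}; col 2 has {2,4}; box has {3,4} → only 1 remains.
(2,4) = 4: row 2 has {1,3}; col 4 has {1,2,3}; box has {3} → only 4 remains.
(3,2) = 3: row 3 has {2}; col 2 has {1,2,4}; box has {2} → only 3 remains.
(3,3) = 4: row 3 has {2,3}; col 3 has {}; box has {1,2} → only 4 remains.
(4,1) = 4: row 4 has {1,2}; col 1 has {3}; box has {2,3} → only 4 remains.
(4,3) = 3: row 4 has {1,2,4}; col 3 has {4}; box has {1,2,4} → only 3 remains.
(1,1) = 2: row 1 has {3,4}; col 1 has {3,4}; box has {1,3,4} → only 2 remains.
(1,3) = 1: row 1 has {2,3,4}; col 3 has {3,4}; box has {3,4} → only 1 remains.
(2,3) = 2: row 2 has {1,3,4}; col 3 has {1,3,4}; box has {1,3,4} → only 2 remains.
(3,1) = 1: row 3 has {2,3,4}; col 1 has {2,3,4}; box has {2,3,4} → only 1 remains.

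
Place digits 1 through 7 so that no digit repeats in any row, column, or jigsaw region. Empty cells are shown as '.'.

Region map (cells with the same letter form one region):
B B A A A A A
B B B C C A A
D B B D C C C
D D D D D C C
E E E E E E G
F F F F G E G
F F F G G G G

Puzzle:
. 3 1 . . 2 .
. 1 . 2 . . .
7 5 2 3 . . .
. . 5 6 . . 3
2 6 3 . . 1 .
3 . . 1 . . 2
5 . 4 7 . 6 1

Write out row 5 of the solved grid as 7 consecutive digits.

r3c6 = 4 (sole candidate).
r3c7 = 6 (sole candidate).
r4c6 = 7 (sole candidate).
r6c2 = 7 (sole candidate).
r6c3 = 6 (sole candidate).
r6c6 = 5 (sole candidate).
r7c2 = 2 (sole candidate).
r7c5 = 3 (sole candidate).
r2c3 = 7 (sole candidate).
r2c5 = 5 (sole candidate).
r2c6 = 3 (sole candidate).
r2c7 = 4 (sole candidate).
r3c5 = 1 (sole candidate).
r4c2 = 4 (sole candidate).
r4c5 = 2 (sole candidate).
r5c4 = 4: row 5 has {1,2,3,6}; col 4 has {1,2,3,6,7}; region has {1,2,3,5,6} → only 4 remains.
r5c5 = 7: row 5 has {1,2,3,4,6}; col 5 has {1,2,3,5}; region has {1,2,3,4,5,6} → only 7 remains.
r5c7 = 5: row 5 has {1,2,3,4,6,7}; col 7 has {1,2,3,4,6}; region has {1,2,3,6,7} → only 5 remains.

2634715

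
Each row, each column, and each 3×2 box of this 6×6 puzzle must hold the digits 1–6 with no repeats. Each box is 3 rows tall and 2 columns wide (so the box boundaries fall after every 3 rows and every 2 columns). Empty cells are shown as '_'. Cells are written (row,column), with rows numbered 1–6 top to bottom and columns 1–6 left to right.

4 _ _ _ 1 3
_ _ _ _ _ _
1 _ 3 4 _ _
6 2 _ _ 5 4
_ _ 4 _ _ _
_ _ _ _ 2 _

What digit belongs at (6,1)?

(3,5) = 6 (sole candidate).
(4,3) = 1 (sole candidate).
(4,4) = 3 (sole candidate).
(5,5) = 3 (sole candidate).
(2,5) = 4 (sole candidate).
(3,2) = 5 (sole candidate).
(3,6) = 2 (sole candidate).
(5,1) = 5 (sole candidate).
(5,2) = 1 (sole candidate).
(5,6) = 6 (sole candidate).
(6,1) = 3: row 6 has {2}; col 1 has {1,4,5,6}; box has {1,2,5,6} → only 3 remains.

3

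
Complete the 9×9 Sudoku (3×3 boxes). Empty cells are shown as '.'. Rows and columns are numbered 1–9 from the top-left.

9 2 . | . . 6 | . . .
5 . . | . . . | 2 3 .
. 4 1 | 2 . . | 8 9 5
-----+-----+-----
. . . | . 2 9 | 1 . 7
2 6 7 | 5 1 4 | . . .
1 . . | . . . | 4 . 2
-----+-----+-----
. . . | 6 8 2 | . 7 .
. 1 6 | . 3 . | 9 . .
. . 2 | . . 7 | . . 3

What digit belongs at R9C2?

5

R1C7 = 7: row 1 has {2,6,9}; col 7 has {1,2,4,8,9}; box has {2,3,5,8,9} → only 7 remains.
R2C3 = 8: row 2 has {2,3,5}; col 3 has {1,2,6,7}; box has {1,2,4,5,9} → only 8 remains.
R2C6 = 1: row 2 has {2,3,5,8}; col 6 has {2,4,6,7,9}; box has {2,6} → only 1 remains.
R3C5 = 7: row 3 has {1,2,4,5,8,9}; col 5 has {1,2,3,8}; box has {1,2,6} → only 7 remains.
R3C6 = 3: row 3 has {1,2,4,5,7,8,9}; col 6 has {1,2,4,6,7,9}; box has {1,2,6,7} → only 3 remains.
R5C7 = 3: row 5 has {1,2,4,5,6,7}; col 7 has {1,2,4,7,8,9}; box has {1,2,4,7} → only 3 remains.
R5C8 = 8: row 5 has {1,2,3,4,5,6,7}; col 8 has {3,7,9}; box has {1,2,3,4,7} → only 8 remains.
R5C9 = 9: row 5 has {1,2,3,4,5,6,7,8}; col 9 has {2,3,5,7}; box has {1,2,3,4,7,8} → only 9 remains.
R6C5 = 6: row 6 has {1,2,4}; col 5 has {1,2,3,7,8}; box has {1,2,4,5,9} → only 6 remains.
R6C6 = 8: row 6 has {1,2,4,6}; col 6 has {1,2,3,4,6,7,9}; box has {1,2,4,5,6,9} → only 8 remains.
R6C8 = 5: row 6 has {1,2,4,6,8}; col 8 has {3,7,8,9}; box has {1,2,3,4,7,8,9} → only 5 remains.
R7C7 = 5: row 7 has {2,6,7,8}; col 7 has {1,2,3,4,7,8,9}; box has {3,7,9} → only 5 remains.
R8C4 = 4: row 8 has {1,3,6,9}; col 4 has {2,5,6}; box has {2,3,6,7,8} → only 4 remains.
R8C6 = 5: row 8 has {1,3,4,6,9}; col 6 has {1,2,3,4,6,7,8,9}; box has {2,3,4,6,7,8} → only 5 remains.
R8C8 = 2: row 8 has {1,3,4,5,6,9}; col 8 has {3,5,7,8,9}; box has {3,5,7,9} → only 2 remains.
R8C9 = 8: row 8 has {1,2,3,4,5,6,9}; col 9 has {2,3,5,7,9}; box has {2,3,5,7,9} → only 8 remains.
R9C5 = 9: row 9 has {2,3,7}; col 5 has {1,2,3,6,7,8}; box has {2,3,4,5,6,7,8} → only 9 remains.
R9C7 = 6: row 9 has {2,3,7,9}; col 7 has {1,2,3,4,5,7,8,9}; box has {2,3,5,7,8,9} → only 6 remains.
R1C3 = 3: row 1 has {2,6,7,9}; col 3 has {1,2,6,7,8}; box has {1,2,4,5,8,9} → only 3 remains.
R1C4 = 8: row 1 has {2,3,6,7,9}; col 4 has {2,4,5,6}; box has {1,2,3,6,7} → only 8 remains.
R2C2 = 7: row 2 has {1,2,3,5,8}; col 2 has {1,2,4,6}; box has {1,2,3,4,5,8,9} → only 7 remains.
R2C4 = 9: row 2 has {1,2,3,5,7,8}; col 4 has {2,4,5,6,8}; box has {1,2,3,6,7,8} → only 9 remains.
R2C5 = 4: row 2 has {1,2,3,5,7,8,9}; col 5 has {1,2,3,6,7,8,9}; box has {1,2,3,6,7,8,9} → only 4 remains.
R2C9 = 6: row 2 has {1,2,3,4,5,7,8,9}; col 9 has {2,3,5,7,8,9}; box has {2,3,5,7,8,9} → only 6 remains.
R3C1 = 6: row 3 has {1,2,3,4,5,7,8,9}; col 1 has {1,2,5,9}; box has {1,2,3,4,5,7,8,9} → only 6 remains.
R4C4 = 3: row 4 has {1,2,7,9}; col 4 has {2,4,5,6,8,9}; box has {1,2,4,5,6,8,9} → only 3 remains.
R4C8 = 6: row 4 has {1,2,3,7,9}; col 8 has {2,3,5,7,8,9}; box has {1,2,3,4,5,7,8,9} → only 6 remains.
R6C3 = 9: row 6 has {1,2,4,5,6,8}; col 3 has {1,2,3,6,7,8}; box has {1,2,6,7} → only 9 remains.
R6C4 = 7: row 6 has {1,2,4,5,6,8,9}; col 4 has {2,3,4,5,6,8,9}; box has {1,2,3,4,5,6,8,9} → only 7 remains.
R7C3 = 4: row 7 has {2,5,6,7,8}; col 3 has {1,2,3,6,7,8,9}; box has {1,2,6} → only 4 remains.
R7C9 = 1: row 7 has {2,4,5,6,7,8}; col 9 has {2,3,5,6,7,8,9}; box has {2,3,5,6,7,8,9} → only 1 remains.
R8C1 = 7: row 8 has {1,2,3,4,5,6,8,9}; col 1 has {1,2,5,6,9}; box has {1,2,4,6} → only 7 remains.
R9C1 = 8: row 9 has {2,3,6,7,9}; col 1 has {1,2,5,6,7,9}; box has {1,2,4,6,7} → only 8 remains.
R9C2 = 5: row 9 has {2,3,6,7,8,9}; col 2 has {1,2,4,6,7}; box has {1,2,4,6,7,8} → only 5 remains.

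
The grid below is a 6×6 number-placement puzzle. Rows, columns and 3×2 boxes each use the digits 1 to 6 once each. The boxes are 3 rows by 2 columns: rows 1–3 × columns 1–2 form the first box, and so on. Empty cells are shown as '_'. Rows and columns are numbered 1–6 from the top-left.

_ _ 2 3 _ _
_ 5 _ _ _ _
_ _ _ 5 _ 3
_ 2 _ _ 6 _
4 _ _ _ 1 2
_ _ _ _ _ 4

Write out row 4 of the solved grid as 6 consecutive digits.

123465

R4C6 = 5: row 4 has {2,6}; col 6 has {2,3,4}; box has {1,2,4,6} → only 5 remains.
R5C4 = 6 (sole candidate).
R6C5 = 3 (sole candidate).
R5C2 = 3 (sole candidate).
R5C3 = 5 (sole candidate).
R6C3 = 1 (sole candidate).
R6C4 = 2 (sole candidate).
R4C1 = 1: row 4 has {2,5,6}; col 1 has {4}; box has {2,3,4} → only 1 remains.
R4C4 = 4: row 4 has {1,2,5,6}; col 4 has {2,3,5,6}; box has {1,2,5,6} → only 4 remains.
R6C2 = 6 (sole candidate).
R1C1 = 6 (sole candidate).
R1C6 = 1 (sole candidate).
R2C4 = 1 (sole candidate).
R2C6 = 6 (sole candidate).
R3C1 = 2 (sole candidate).
R3C5 = 4 (sole candidate).
R4C3 = 3: row 4 has {1,2,4,5,6}; col 3 has {1,2,5}; box has {1,2,4,5,6} → only 3 remains.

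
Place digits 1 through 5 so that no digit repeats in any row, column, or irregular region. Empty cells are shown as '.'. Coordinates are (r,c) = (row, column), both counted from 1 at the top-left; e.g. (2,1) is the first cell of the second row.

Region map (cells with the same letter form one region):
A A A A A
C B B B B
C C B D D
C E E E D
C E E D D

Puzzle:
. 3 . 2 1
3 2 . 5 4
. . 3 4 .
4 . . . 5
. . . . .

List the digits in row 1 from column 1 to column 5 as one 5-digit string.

(1,1) = 5: row 1 has {1,2,3}; col 1 has {3,4}; region has {1,2,3} → only 5 remains.
(1,3) = 4: row 1 has {1,2,3,5}; col 3 has {3}; region has {1,2,3,5} → only 4 remains.

53421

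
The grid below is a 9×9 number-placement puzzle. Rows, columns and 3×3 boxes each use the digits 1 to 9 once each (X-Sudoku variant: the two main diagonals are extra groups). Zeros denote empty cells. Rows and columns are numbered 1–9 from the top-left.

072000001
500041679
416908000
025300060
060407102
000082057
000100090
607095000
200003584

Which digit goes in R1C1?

R1C6 = 6: row 1 has {1,2,7}; col 6 has {1,2,3,5,7,8}; box has {1,4,8,9} → only 6 remains.
R2C2 = 8: row 2 has {1,4,5,6,7,9}; col 2 has {1,2,6,7}; box has {1,2,4,5,6,7}; main diagonal has {2,3,4,6} → only 8 remains.
R2C3 = 3: row 2 has {1,4,5,6,7,8,9}; col 3 has {2,5,6,7}; box has {1,2,4,5,6,7,8} → only 3 remains.
R2C4 = 2: row 2 has {1,3,4,5,6,7,8,9}; col 4 has {1,3,4,9}; box has {1,4,6,8,9} → only 2 remains.
R3C7 = 3: row 3 has {1,4,6,8,9}; col 7 has {1,5,6}; box has {1,6,7,9}; anti-diagonal has {1,2,7} → only 3 remains.
R3C8 = 2: row 3 has {1,3,4,6,8,9}; col 8 has {5,6,7,8,9}; box has {1,3,6,7,9} → only 2 remains.
R3C9 = 5: row 3 has {1,2,3,4,6,8,9}; col 9 has {1,2,4,7,9}; box has {1,2,3,6,7,9} → only 5 remains.
R4C5 = 1: row 4 has {2,3,5,6}; col 5 has {4,8,9}; box has {2,3,4,7,8} → only 1 remains.
R4C6 = 9: row 4 has {1,2,3,5,6}; col 6 has {1,2,3,5,6,7,8}; box has {1,2,3,4,7,8}; anti-diagonal has {1,2,3,7} → only 9 remains.
R4C9 = 8: row 4 has {1,2,3,5,6,9}; col 9 has {1,2,4,5,7,9}; box has {1,2,5,6,7} → only 8 remains.
R5C5 = 5: row 5 has {1,2,4,6,7}; col 5 has {1,4,8,9}; box has {1,2,3,4,7,8,9}; main diagonal has {2,3,4,6,8}; anti-diagonal has {1,2,3,7,9} → only 5 remains.
R5C8 = 3: row 5 has {1,2,4,5,6,7}; col 8 has {2,5,6,7,8,9}; box has {1,2,5,6,7,8} → only 3 remains.
R6C4 = 6: row 6 has {2,5,7,8}; col 4 has {1,2,3,4,9}; box has {1,2,3,4,5,7,8,9}; anti-diagonal has {1,2,3,5,7,9} → only 6 remains.
R7C6 = 4: row 7 has {1,9}; col 6 has {1,2,3,5,6,7,8,9}; box has {1,3,5,9} → only 4 remains.
R7C7 = 7: row 7 has {1,4,9}; col 7 has {1,3,5,6}; box has {4,5,8,9}; main diagonal has {2,3,4,5,6,8} → only 7 remains.
R8C2 = 4: row 8 has {5,6,7,9}; col 2 has {1,2,6,7,8}; box has {2,6,7}; anti-diagonal has {1,2,3,5,6,7,9} → only 4 remains.
R8C4 = 8: row 8 has {4,5,6,7,9}; col 4 has {1,2,3,4,6,9}; box has {1,3,4,5,9} → only 8 remains.
R8C7 = 2: row 8 has {4,5,6,7,8,9}; col 7 has {1,3,5,6,7}; box has {4,5,7,8,9} → only 2 remains.
R8C8 = 1: row 8 has {2,4,5,6,7,8,9}; col 8 has {2,3,5,6,7,8,9}; box has {2,4,5,7,8,9}; main diagonal has {2,3,4,5,6,7,8} → only 1 remains.
R8C9 = 3: row 8 has {1,2,4,5,6,7,8,9}; col 9 has {1,2,4,5,7,8,9}; box has {1,2,4,5,7,8,9} → only 3 remains.
R9C2 = 9: row 9 has {2,3,4,5,8}; col 2 has {1,2,4,6,7,8}; box has {2,4,6,7} → only 9 remains.
R9C3 = 1: row 9 has {2,3,4,5,8,9}; col 3 has {2,3,5,6,7}; box has {2,4,6,7,9} → only 1 remains.
R9C4 = 7: row 9 has {1,2,3,4,5,8,9}; col 4 has {1,2,3,4,6,8,9}; box has {1,3,4,5,8,9} → only 7 remains.
R9C5 = 6: row 9 has {1,2,3,4,5,7,8,9}; col 5 has {1,4,5,8,9}; box has {1,3,4,5,7,8,9} → only 6 remains.
R1C1 = 9: row 1 has {1,2,6,7}; col 1 has {2,4,5,6}; box has {1,2,3,4,5,6,7,8}; main diagonal has {1,2,3,4,5,6,7,8} → only 9 remains.

9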